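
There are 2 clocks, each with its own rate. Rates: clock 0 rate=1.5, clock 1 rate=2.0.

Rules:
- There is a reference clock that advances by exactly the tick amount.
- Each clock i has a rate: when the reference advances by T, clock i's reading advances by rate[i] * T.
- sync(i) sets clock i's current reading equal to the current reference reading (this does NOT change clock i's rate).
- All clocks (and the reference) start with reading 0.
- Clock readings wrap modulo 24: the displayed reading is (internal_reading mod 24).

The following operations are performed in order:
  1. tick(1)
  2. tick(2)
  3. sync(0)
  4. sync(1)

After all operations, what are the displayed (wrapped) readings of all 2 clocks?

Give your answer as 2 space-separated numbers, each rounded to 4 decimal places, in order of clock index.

Answer: 3.0000 3.0000

Derivation:
After op 1 tick(1): ref=1.0000 raw=[1.5000 2.0000]
After op 2 tick(2): ref=3.0000 raw=[4.5000 6.0000]
After op 3 sync(0): ref=3.0000 raw=[3.0000 6.0000]
After op 4 sync(1): ref=3.0000 raw=[3.0000 3.0000]
Wrap final raw readings (mod 24): 3.0000 mod 24 = 3.0000; 3.0000 mod 24 = 3.0000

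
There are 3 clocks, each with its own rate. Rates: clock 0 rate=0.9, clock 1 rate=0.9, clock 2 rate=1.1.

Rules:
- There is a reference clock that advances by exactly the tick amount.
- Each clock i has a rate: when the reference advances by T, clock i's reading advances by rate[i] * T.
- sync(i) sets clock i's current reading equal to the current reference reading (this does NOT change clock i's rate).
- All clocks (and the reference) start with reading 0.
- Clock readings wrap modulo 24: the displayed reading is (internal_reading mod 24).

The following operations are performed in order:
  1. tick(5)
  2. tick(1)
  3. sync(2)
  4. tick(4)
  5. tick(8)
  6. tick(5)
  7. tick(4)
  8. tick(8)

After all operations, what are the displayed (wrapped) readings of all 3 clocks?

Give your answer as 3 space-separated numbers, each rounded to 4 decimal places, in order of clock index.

After op 1 tick(5): ref=5.0000 raw=[4.5000 4.5000 5.5000]
After op 2 tick(1): ref=6.0000 raw=[5.4000 5.4000 6.6000]
After op 3 sync(2): ref=6.0000 raw=[5.4000 5.4000 6.0000]
After op 4 tick(4): ref=10.0000 raw=[9.0000 9.0000 10.4000]
After op 5 tick(8): ref=18.0000 raw=[16.2000 16.2000 19.2000]
After op 6 tick(5): ref=23.0000 raw=[20.7000 20.7000 24.7000]
After op 7 tick(4): ref=27.0000 raw=[24.3000 24.3000 29.1000]
After op 8 tick(8): ref=35.0000 raw=[31.5000 31.5000 37.9000]
Wrap final raw readings (mod 24): 31.5000 mod 24 = 7.5000; 31.5000 mod 24 = 7.5000; 37.9000 mod 24 = 13.9000

Answer: 7.5000 7.5000 13.9000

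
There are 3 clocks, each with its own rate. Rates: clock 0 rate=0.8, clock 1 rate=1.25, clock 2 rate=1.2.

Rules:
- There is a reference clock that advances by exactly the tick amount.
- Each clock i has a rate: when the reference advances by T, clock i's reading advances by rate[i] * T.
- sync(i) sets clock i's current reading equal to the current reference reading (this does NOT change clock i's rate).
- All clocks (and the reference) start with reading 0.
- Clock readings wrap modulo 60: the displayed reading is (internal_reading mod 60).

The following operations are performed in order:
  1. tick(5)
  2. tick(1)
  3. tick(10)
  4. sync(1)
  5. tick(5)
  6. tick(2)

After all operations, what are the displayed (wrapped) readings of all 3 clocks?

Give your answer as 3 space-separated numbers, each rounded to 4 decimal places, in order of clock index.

Answer: 18.4000 24.7500 27.6000

Derivation:
After op 1 tick(5): ref=5.0000 raw=[4.0000 6.2500 6.0000]
After op 2 tick(1): ref=6.0000 raw=[4.8000 7.5000 7.2000]
After op 3 tick(10): ref=16.0000 raw=[12.8000 20.0000 19.2000]
After op 4 sync(1): ref=16.0000 raw=[12.8000 16.0000 19.2000]
After op 5 tick(5): ref=21.0000 raw=[16.8000 22.2500 25.2000]
After op 6 tick(2): ref=23.0000 raw=[18.4000 24.7500 27.6000]
Wrap final raw readings (mod 60): 18.4000 mod 60 = 18.4000; 24.7500 mod 60 = 24.7500; 27.6000 mod 60 = 27.6000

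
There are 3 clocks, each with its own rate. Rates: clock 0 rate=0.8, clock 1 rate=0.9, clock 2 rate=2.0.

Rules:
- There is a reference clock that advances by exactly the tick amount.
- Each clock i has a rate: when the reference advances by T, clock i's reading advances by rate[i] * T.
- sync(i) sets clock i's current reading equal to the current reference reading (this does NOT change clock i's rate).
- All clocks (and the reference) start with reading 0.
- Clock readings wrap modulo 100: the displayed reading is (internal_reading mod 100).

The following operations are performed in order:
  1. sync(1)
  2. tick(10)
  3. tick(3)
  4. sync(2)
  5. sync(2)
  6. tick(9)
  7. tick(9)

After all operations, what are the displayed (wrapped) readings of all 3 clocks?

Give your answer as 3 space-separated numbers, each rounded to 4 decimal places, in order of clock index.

After op 1 sync(1): ref=0.0000 raw=[0.0000 0.0000 0.0000]
After op 2 tick(10): ref=10.0000 raw=[8.0000 9.0000 20.0000]
After op 3 tick(3): ref=13.0000 raw=[10.4000 11.7000 26.0000]
After op 4 sync(2): ref=13.0000 raw=[10.4000 11.7000 13.0000]
After op 5 sync(2): ref=13.0000 raw=[10.4000 11.7000 13.0000]
After op 6 tick(9): ref=22.0000 raw=[17.6000 19.8000 31.0000]
After op 7 tick(9): ref=31.0000 raw=[24.8000 27.9000 49.0000]
Wrap final raw readings (mod 100): 24.8000 mod 100 = 24.8000; 27.9000 mod 100 = 27.9000; 49.0000 mod 100 = 49.0000

Answer: 24.8000 27.9000 49.0000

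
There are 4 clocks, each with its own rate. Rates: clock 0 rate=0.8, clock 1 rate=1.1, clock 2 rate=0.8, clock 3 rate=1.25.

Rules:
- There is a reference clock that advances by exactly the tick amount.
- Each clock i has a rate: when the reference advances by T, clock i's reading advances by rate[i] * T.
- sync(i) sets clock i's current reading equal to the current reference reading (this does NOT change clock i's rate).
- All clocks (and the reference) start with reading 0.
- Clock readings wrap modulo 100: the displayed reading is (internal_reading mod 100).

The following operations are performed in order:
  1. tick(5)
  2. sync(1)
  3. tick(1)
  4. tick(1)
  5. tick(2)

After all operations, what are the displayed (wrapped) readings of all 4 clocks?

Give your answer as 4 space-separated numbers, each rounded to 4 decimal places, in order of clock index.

After op 1 tick(5): ref=5.0000 raw=[4.0000 5.5000 4.0000 6.2500]
After op 2 sync(1): ref=5.0000 raw=[4.0000 5.0000 4.0000 6.2500]
After op 3 tick(1): ref=6.0000 raw=[4.8000 6.1000 4.8000 7.5000]
After op 4 tick(1): ref=7.0000 raw=[5.6000 7.2000 5.6000 8.7500]
After op 5 tick(2): ref=9.0000 raw=[7.2000 9.4000 7.2000 11.2500]
Wrap final raw readings (mod 100): 7.2000 mod 100 = 7.2000; 9.4000 mod 100 = 9.4000; 7.2000 mod 100 = 7.2000; 11.2500 mod 100 = 11.2500

Answer: 7.2000 9.4000 7.2000 11.2500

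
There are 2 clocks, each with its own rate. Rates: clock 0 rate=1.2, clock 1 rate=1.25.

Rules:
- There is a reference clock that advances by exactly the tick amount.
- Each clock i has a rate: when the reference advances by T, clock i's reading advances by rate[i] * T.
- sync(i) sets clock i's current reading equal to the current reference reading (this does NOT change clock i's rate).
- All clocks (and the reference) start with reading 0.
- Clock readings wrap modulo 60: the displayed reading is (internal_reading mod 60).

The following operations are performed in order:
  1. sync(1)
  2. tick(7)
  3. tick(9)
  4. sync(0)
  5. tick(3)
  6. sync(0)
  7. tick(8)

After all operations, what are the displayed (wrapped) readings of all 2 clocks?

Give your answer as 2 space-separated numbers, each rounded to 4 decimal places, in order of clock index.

After op 1 sync(1): ref=0.0000 raw=[0.0000 0.0000]
After op 2 tick(7): ref=7.0000 raw=[8.4000 8.7500]
After op 3 tick(9): ref=16.0000 raw=[19.2000 20.0000]
After op 4 sync(0): ref=16.0000 raw=[16.0000 20.0000]
After op 5 tick(3): ref=19.0000 raw=[19.6000 23.7500]
After op 6 sync(0): ref=19.0000 raw=[19.0000 23.7500]
After op 7 tick(8): ref=27.0000 raw=[28.6000 33.7500]
Wrap final raw readings (mod 60): 28.6000 mod 60 = 28.6000; 33.7500 mod 60 = 33.7500

Answer: 28.6000 33.7500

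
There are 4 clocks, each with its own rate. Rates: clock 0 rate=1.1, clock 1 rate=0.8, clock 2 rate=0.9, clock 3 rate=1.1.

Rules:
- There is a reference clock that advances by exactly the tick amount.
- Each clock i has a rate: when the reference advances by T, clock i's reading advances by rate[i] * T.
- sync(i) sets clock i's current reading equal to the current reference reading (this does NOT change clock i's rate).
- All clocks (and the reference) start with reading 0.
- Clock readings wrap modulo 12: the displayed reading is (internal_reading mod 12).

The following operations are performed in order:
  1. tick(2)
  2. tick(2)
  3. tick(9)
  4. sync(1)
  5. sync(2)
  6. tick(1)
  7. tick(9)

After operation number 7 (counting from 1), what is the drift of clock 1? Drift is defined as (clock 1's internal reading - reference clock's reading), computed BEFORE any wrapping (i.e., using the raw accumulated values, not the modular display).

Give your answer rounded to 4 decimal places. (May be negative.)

After op 1 tick(2): ref=2.0000 raw=[2.2000 1.6000 1.8000 2.2000]
After op 2 tick(2): ref=4.0000 raw=[4.4000 3.2000 3.6000 4.4000]
After op 3 tick(9): ref=13.0000 raw=[14.3000 10.4000 11.7000 14.3000]
After op 4 sync(1): ref=13.0000 raw=[14.3000 13.0000 11.7000 14.3000]
After op 5 sync(2): ref=13.0000 raw=[14.3000 13.0000 13.0000 14.3000]
After op 6 tick(1): ref=14.0000 raw=[15.4000 13.8000 13.9000 15.4000]
After op 7 tick(9): ref=23.0000 raw=[25.3000 21.0000 22.0000 25.3000]
Drift of clock 1 after op 7: 21.0000 - 23.0000 = -2.0000

Answer: -2.0000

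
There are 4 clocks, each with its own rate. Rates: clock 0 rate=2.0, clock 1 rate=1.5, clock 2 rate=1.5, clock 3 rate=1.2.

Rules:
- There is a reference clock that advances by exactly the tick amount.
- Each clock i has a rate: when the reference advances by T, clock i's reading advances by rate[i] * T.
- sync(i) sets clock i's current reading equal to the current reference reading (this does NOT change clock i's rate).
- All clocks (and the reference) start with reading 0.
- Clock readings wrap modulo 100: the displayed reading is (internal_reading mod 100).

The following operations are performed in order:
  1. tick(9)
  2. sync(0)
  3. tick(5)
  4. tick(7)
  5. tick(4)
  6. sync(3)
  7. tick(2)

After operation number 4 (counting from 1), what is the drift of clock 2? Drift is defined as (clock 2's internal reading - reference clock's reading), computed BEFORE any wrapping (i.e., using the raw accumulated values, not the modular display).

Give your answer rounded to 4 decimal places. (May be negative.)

Answer: 10.5000

Derivation:
After op 1 tick(9): ref=9.0000 raw=[18.0000 13.5000 13.5000 10.8000]
After op 2 sync(0): ref=9.0000 raw=[9.0000 13.5000 13.5000 10.8000]
After op 3 tick(5): ref=14.0000 raw=[19.0000 21.0000 21.0000 16.8000]
After op 4 tick(7): ref=21.0000 raw=[33.0000 31.5000 31.5000 25.2000]
Drift of clock 2 after op 4: 31.5000 - 21.0000 = 10.5000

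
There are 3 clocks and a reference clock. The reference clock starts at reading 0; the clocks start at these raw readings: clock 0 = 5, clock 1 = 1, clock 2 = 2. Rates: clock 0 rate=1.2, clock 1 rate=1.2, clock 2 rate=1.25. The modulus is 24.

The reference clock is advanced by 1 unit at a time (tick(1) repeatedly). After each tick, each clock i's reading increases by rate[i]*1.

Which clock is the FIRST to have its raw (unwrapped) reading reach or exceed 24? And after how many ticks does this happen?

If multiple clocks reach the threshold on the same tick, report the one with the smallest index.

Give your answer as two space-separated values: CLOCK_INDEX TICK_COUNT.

clock 0: start=5, rate=1.2, needs 24-5 = 19; ticks = ceil(19/1.2) = ceil(15.8333) = 16; reading at tick 16 = 5 + 1.2*16 = 24.2000
clock 1: start=1, rate=1.2, needs 24-1 = 23; ticks = ceil(23/1.2) = ceil(19.1667) = 20; reading at tick 20 = 1 + 1.2*20 = 25.0000
clock 2: start=2, rate=1.25, needs 24-2 = 22; ticks = ceil(22/1.25) = ceil(17.6000) = 18; reading at tick 18 = 2 + 1.25*18 = 24.5000
Minimum tick count = 16; winners = [0]; smallest index = 0

Answer: 0 16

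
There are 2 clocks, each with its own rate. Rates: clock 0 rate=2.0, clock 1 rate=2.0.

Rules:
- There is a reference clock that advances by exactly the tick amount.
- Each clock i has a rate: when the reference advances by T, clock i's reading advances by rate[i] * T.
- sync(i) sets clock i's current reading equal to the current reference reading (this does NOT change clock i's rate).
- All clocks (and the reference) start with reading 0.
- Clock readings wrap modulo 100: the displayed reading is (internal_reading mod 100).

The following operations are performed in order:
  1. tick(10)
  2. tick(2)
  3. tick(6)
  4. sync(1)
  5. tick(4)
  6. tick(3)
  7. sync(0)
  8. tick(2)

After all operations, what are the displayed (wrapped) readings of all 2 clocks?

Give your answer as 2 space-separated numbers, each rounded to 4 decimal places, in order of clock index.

After op 1 tick(10): ref=10.0000 raw=[20.0000 20.0000]
After op 2 tick(2): ref=12.0000 raw=[24.0000 24.0000]
After op 3 tick(6): ref=18.0000 raw=[36.0000 36.0000]
After op 4 sync(1): ref=18.0000 raw=[36.0000 18.0000]
After op 5 tick(4): ref=22.0000 raw=[44.0000 26.0000]
After op 6 tick(3): ref=25.0000 raw=[50.0000 32.0000]
After op 7 sync(0): ref=25.0000 raw=[25.0000 32.0000]
After op 8 tick(2): ref=27.0000 raw=[29.0000 36.0000]
Wrap final raw readings (mod 100): 29.0000 mod 100 = 29.0000; 36.0000 mod 100 = 36.0000

Answer: 29.0000 36.0000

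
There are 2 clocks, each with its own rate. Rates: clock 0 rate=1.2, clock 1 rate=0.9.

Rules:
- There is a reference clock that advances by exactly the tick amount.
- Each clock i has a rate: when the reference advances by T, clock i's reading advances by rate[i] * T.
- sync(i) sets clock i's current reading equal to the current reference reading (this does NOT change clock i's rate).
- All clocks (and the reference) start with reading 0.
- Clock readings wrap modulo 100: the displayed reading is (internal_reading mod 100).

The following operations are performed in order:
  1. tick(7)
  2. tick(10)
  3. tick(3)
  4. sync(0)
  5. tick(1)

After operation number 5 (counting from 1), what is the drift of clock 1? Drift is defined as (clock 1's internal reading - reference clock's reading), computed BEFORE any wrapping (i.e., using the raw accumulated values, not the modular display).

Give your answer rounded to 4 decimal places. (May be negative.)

Answer: -2.1000

Derivation:
After op 1 tick(7): ref=7.0000 raw=[8.4000 6.3000]
After op 2 tick(10): ref=17.0000 raw=[20.4000 15.3000]
After op 3 tick(3): ref=20.0000 raw=[24.0000 18.0000]
After op 4 sync(0): ref=20.0000 raw=[20.0000 18.0000]
After op 5 tick(1): ref=21.0000 raw=[21.2000 18.9000]
Drift of clock 1 after op 5: 18.9000 - 21.0000 = -2.1000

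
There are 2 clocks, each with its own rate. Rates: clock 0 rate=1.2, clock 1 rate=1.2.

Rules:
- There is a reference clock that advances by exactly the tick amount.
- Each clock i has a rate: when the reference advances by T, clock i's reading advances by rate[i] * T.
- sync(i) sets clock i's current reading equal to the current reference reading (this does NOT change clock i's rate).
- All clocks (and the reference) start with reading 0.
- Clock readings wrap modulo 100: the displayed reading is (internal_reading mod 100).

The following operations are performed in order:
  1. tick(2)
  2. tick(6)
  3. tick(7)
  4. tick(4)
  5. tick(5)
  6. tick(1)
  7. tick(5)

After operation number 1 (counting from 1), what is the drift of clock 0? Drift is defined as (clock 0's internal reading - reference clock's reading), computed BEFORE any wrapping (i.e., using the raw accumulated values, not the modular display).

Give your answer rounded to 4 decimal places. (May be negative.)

Answer: 0.4000

Derivation:
After op 1 tick(2): ref=2.0000 raw=[2.4000 2.4000]
Drift of clock 0 after op 1: 2.4000 - 2.0000 = 0.4000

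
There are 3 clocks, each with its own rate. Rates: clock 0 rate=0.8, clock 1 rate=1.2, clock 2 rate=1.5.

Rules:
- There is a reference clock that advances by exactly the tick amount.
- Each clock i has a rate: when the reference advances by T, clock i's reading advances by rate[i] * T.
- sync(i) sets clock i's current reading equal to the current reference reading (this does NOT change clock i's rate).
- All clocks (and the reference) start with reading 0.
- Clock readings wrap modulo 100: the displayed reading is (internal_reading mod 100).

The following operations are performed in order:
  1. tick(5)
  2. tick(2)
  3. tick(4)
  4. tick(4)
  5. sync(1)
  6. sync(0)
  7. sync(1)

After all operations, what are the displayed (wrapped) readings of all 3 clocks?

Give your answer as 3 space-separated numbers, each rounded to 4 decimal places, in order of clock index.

Answer: 15.0000 15.0000 22.5000

Derivation:
After op 1 tick(5): ref=5.0000 raw=[4.0000 6.0000 7.5000]
After op 2 tick(2): ref=7.0000 raw=[5.6000 8.4000 10.5000]
After op 3 tick(4): ref=11.0000 raw=[8.8000 13.2000 16.5000]
After op 4 tick(4): ref=15.0000 raw=[12.0000 18.0000 22.5000]
After op 5 sync(1): ref=15.0000 raw=[12.0000 15.0000 22.5000]
After op 6 sync(0): ref=15.0000 raw=[15.0000 15.0000 22.5000]
After op 7 sync(1): ref=15.0000 raw=[15.0000 15.0000 22.5000]
Wrap final raw readings (mod 100): 15.0000 mod 100 = 15.0000; 15.0000 mod 100 = 15.0000; 22.5000 mod 100 = 22.5000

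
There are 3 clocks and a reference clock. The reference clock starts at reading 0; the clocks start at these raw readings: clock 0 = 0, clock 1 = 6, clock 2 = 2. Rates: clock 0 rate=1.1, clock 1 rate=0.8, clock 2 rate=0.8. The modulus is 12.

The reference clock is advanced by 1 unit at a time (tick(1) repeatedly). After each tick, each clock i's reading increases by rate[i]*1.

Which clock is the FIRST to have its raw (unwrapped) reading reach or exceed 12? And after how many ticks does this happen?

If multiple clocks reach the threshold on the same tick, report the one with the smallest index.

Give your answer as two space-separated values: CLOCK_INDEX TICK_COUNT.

Answer: 1 8

Derivation:
clock 0: start=0, rate=1.1, needs 12-0 = 12; ticks = ceil(12/1.1) = ceil(10.9091) = 11; reading at tick 11 = 0 + 1.1*11 = 12.1000
clock 1: start=6, rate=0.8, needs 12-6 = 6; ticks = ceil(6/0.8) = ceil(7.5000) = 8; reading at tick 8 = 6 + 0.8*8 = 12.4000
clock 2: start=2, rate=0.8, needs 12-2 = 10; ticks = ceil(10/0.8) = ceil(12.5000) = 13; reading at tick 13 = 2 + 0.8*13 = 12.4000
Minimum tick count = 8; winners = [1]; smallest index = 1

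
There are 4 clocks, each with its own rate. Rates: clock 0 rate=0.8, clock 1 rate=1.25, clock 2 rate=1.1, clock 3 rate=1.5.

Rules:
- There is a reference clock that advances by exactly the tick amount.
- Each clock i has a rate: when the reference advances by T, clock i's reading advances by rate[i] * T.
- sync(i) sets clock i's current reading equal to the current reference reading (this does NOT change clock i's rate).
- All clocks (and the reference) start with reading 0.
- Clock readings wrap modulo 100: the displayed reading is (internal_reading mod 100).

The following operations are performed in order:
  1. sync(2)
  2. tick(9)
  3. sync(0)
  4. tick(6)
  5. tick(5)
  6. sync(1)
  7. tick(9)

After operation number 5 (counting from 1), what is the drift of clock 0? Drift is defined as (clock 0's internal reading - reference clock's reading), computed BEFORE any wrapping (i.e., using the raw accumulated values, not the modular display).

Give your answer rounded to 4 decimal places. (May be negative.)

Answer: -2.2000

Derivation:
After op 1 sync(2): ref=0.0000 raw=[0.0000 0.0000 0.0000 0.0000]
After op 2 tick(9): ref=9.0000 raw=[7.2000 11.2500 9.9000 13.5000]
After op 3 sync(0): ref=9.0000 raw=[9.0000 11.2500 9.9000 13.5000]
After op 4 tick(6): ref=15.0000 raw=[13.8000 18.7500 16.5000 22.5000]
After op 5 tick(5): ref=20.0000 raw=[17.8000 25.0000 22.0000 30.0000]
Drift of clock 0 after op 5: 17.8000 - 20.0000 = -2.2000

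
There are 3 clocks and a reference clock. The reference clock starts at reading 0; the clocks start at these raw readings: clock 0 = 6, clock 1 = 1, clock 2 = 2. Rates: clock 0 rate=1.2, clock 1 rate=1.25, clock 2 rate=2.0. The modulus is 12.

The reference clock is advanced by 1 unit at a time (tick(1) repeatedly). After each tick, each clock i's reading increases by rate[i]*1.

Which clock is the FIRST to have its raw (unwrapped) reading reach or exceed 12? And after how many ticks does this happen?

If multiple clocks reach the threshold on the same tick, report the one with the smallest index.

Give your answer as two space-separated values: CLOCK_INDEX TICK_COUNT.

clock 0: start=6, rate=1.2, needs 12-6 = 6; ticks = ceil(6/1.2) = ceil(5.0000) = 5; reading at tick 5 = 6 + 1.2*5 = 12.0000
clock 1: start=1, rate=1.25, needs 12-1 = 11; ticks = ceil(11/1.25) = ceil(8.8000) = 9; reading at tick 9 = 1 + 1.25*9 = 12.2500
clock 2: start=2, rate=2.0, needs 12-2 = 10; ticks = ceil(10/2.0) = ceil(5.0000) = 5; reading at tick 5 = 2 + 2.0*5 = 12.0000
Minimum tick count = 5; winners = [0, 2]; smallest index = 0

Answer: 0 5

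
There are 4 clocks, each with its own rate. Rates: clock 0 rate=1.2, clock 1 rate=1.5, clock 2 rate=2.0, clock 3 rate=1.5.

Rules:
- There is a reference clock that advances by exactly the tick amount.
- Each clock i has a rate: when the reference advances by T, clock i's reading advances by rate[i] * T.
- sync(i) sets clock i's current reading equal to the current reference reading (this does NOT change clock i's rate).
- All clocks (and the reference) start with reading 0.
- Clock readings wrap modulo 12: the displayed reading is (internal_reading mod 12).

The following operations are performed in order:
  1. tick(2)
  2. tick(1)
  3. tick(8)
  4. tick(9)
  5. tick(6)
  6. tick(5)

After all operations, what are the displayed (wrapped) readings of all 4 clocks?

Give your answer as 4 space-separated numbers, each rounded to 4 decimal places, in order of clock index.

Answer: 1.2000 10.5000 2.0000 10.5000

Derivation:
After op 1 tick(2): ref=2.0000 raw=[2.4000 3.0000 4.0000 3.0000]
After op 2 tick(1): ref=3.0000 raw=[3.6000 4.5000 6.0000 4.5000]
After op 3 tick(8): ref=11.0000 raw=[13.2000 16.5000 22.0000 16.5000]
After op 4 tick(9): ref=20.0000 raw=[24.0000 30.0000 40.0000 30.0000]
After op 5 tick(6): ref=26.0000 raw=[31.2000 39.0000 52.0000 39.0000]
After op 6 tick(5): ref=31.0000 raw=[37.2000 46.5000 62.0000 46.5000]
Wrap final raw readings (mod 12): 37.2000 mod 12 = 1.2000; 46.5000 mod 12 = 10.5000; 62.0000 mod 12 = 2.0000; 46.5000 mod 12 = 10.5000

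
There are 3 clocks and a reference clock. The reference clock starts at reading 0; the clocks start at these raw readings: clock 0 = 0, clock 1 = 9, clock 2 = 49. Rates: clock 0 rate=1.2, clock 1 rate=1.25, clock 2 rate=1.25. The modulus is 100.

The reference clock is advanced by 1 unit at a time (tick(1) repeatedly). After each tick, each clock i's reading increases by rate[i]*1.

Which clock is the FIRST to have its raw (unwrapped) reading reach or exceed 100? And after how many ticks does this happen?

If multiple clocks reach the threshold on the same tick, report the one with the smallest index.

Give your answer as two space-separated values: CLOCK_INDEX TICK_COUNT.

Answer: 2 41

Derivation:
clock 0: start=0, rate=1.2, needs 100-0 = 100; ticks = ceil(100/1.2) = ceil(83.3333) = 84; reading at tick 84 = 0 + 1.2*84 = 100.8000
clock 1: start=9, rate=1.25, needs 100-9 = 91; ticks = ceil(91/1.25) = ceil(72.8000) = 73; reading at tick 73 = 9 + 1.25*73 = 100.2500
clock 2: start=49, rate=1.25, needs 100-49 = 51; ticks = ceil(51/1.25) = ceil(40.8000) = 41; reading at tick 41 = 49 + 1.25*41 = 100.2500
Minimum tick count = 41; winners = [2]; smallest index = 2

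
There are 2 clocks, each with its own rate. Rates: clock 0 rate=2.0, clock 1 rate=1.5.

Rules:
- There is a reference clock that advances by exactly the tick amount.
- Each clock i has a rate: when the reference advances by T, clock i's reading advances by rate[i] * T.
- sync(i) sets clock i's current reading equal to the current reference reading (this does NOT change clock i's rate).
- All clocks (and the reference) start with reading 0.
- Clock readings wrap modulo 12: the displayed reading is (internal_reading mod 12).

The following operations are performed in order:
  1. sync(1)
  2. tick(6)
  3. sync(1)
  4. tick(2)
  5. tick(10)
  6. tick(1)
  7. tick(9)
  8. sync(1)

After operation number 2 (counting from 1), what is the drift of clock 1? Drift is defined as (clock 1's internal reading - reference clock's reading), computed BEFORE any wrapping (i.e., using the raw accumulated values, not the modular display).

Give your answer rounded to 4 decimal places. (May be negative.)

After op 1 sync(1): ref=0.0000 raw=[0.0000 0.0000]
After op 2 tick(6): ref=6.0000 raw=[12.0000 9.0000]
Drift of clock 1 after op 2: 9.0000 - 6.0000 = 3.0000

Answer: 3.0000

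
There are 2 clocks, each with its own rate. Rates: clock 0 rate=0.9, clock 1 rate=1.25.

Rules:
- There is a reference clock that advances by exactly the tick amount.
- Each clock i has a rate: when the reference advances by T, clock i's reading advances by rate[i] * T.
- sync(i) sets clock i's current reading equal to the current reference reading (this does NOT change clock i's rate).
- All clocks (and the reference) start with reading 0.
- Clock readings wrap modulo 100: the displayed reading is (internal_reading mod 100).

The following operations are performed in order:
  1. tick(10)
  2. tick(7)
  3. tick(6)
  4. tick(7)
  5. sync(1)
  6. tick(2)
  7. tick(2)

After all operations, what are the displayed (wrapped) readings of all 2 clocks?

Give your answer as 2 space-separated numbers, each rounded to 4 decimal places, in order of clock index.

After op 1 tick(10): ref=10.0000 raw=[9.0000 12.5000]
After op 2 tick(7): ref=17.0000 raw=[15.3000 21.2500]
After op 3 tick(6): ref=23.0000 raw=[20.7000 28.7500]
After op 4 tick(7): ref=30.0000 raw=[27.0000 37.5000]
After op 5 sync(1): ref=30.0000 raw=[27.0000 30.0000]
After op 6 tick(2): ref=32.0000 raw=[28.8000 32.5000]
After op 7 tick(2): ref=34.0000 raw=[30.6000 35.0000]
Wrap final raw readings (mod 100): 30.6000 mod 100 = 30.6000; 35.0000 mod 100 = 35.0000

Answer: 30.6000 35.0000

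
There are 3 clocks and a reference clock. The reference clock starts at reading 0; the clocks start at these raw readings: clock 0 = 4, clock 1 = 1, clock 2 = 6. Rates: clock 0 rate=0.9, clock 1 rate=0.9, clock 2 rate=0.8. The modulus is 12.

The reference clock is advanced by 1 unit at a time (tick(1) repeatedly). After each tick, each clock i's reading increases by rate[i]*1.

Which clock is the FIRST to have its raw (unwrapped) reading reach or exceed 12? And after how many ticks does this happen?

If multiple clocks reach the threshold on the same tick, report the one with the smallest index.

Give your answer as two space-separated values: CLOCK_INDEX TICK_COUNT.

clock 0: start=4, rate=0.9, needs 12-4 = 8; ticks = ceil(8/0.9) = ceil(8.8889) = 9; reading at tick 9 = 4 + 0.9*9 = 12.1000
clock 1: start=1, rate=0.9, needs 12-1 = 11; ticks = ceil(11/0.9) = ceil(12.2222) = 13; reading at tick 13 = 1 + 0.9*13 = 12.7000
clock 2: start=6, rate=0.8, needs 12-6 = 6; ticks = ceil(6/0.8) = ceil(7.5000) = 8; reading at tick 8 = 6 + 0.8*8 = 12.4000
Minimum tick count = 8; winners = [2]; smallest index = 2

Answer: 2 8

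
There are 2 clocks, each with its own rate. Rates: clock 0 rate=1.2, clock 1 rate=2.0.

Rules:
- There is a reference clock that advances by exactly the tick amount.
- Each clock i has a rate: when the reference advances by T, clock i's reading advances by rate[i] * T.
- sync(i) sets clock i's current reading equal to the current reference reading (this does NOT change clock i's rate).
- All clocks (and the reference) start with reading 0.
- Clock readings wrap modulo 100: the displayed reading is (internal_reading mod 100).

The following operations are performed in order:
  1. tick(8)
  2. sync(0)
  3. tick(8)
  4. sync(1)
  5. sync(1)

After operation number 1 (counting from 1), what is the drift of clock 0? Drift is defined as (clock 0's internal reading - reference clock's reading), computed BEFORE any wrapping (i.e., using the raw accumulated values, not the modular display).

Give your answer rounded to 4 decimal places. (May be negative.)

Answer: 1.6000

Derivation:
After op 1 tick(8): ref=8.0000 raw=[9.6000 16.0000]
Drift of clock 0 after op 1: 9.6000 - 8.0000 = 1.6000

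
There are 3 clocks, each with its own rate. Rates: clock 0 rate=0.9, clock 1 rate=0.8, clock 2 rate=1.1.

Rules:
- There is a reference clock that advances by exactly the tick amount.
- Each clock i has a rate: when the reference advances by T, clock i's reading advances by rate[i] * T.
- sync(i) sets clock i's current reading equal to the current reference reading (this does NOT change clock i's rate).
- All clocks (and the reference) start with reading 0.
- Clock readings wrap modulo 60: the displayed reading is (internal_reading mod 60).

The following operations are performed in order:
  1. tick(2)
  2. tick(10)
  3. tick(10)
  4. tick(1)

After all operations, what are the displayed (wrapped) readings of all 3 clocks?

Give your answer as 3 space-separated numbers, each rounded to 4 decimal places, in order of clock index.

After op 1 tick(2): ref=2.0000 raw=[1.8000 1.6000 2.2000]
After op 2 tick(10): ref=12.0000 raw=[10.8000 9.6000 13.2000]
After op 3 tick(10): ref=22.0000 raw=[19.8000 17.6000 24.2000]
After op 4 tick(1): ref=23.0000 raw=[20.7000 18.4000 25.3000]
Wrap final raw readings (mod 60): 20.7000 mod 60 = 20.7000; 18.4000 mod 60 = 18.4000; 25.3000 mod 60 = 25.3000

Answer: 20.7000 18.4000 25.3000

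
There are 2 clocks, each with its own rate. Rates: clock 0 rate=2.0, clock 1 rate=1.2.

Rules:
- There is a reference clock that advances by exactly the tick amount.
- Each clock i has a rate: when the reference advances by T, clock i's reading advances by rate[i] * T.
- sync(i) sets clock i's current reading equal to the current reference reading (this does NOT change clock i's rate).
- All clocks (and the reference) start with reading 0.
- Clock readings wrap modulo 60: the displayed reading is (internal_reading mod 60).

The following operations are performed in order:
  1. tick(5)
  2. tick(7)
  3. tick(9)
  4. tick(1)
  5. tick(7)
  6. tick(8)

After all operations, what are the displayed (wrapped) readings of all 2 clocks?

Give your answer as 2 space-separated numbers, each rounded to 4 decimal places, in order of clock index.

Answer: 14.0000 44.4000

Derivation:
After op 1 tick(5): ref=5.0000 raw=[10.0000 6.0000]
After op 2 tick(7): ref=12.0000 raw=[24.0000 14.4000]
After op 3 tick(9): ref=21.0000 raw=[42.0000 25.2000]
After op 4 tick(1): ref=22.0000 raw=[44.0000 26.4000]
After op 5 tick(7): ref=29.0000 raw=[58.0000 34.8000]
After op 6 tick(8): ref=37.0000 raw=[74.0000 44.4000]
Wrap final raw readings (mod 60): 74.0000 mod 60 = 14.0000; 44.4000 mod 60 = 44.4000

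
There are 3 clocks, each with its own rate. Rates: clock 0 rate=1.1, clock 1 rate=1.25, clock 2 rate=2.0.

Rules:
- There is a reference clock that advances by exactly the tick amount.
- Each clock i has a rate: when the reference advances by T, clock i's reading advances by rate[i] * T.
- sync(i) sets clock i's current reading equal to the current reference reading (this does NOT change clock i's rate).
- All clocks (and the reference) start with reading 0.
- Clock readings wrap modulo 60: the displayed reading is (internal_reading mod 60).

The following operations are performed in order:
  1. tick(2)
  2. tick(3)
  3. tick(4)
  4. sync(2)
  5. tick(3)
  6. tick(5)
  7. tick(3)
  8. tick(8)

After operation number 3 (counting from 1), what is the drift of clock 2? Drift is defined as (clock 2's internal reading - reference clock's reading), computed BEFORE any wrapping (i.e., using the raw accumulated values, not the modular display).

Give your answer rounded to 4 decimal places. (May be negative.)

After op 1 tick(2): ref=2.0000 raw=[2.2000 2.5000 4.0000]
After op 2 tick(3): ref=5.0000 raw=[5.5000 6.2500 10.0000]
After op 3 tick(4): ref=9.0000 raw=[9.9000 11.2500 18.0000]
Drift of clock 2 after op 3: 18.0000 - 9.0000 = 9.0000

Answer: 9.0000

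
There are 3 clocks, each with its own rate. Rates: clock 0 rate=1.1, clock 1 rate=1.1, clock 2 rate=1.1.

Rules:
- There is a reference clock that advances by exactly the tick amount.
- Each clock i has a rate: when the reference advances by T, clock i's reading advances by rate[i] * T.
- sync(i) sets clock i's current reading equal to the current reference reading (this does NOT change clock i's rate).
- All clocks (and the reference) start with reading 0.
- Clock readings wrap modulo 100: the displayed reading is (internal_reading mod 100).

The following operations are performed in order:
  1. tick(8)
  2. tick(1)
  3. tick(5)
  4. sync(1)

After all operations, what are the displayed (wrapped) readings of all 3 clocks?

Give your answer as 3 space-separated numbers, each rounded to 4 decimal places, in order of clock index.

After op 1 tick(8): ref=8.0000 raw=[8.8000 8.8000 8.8000]
After op 2 tick(1): ref=9.0000 raw=[9.9000 9.9000 9.9000]
After op 3 tick(5): ref=14.0000 raw=[15.4000 15.4000 15.4000]
After op 4 sync(1): ref=14.0000 raw=[15.4000 14.0000 15.4000]
Wrap final raw readings (mod 100): 15.4000 mod 100 = 15.4000; 14.0000 mod 100 = 14.0000; 15.4000 mod 100 = 15.4000

Answer: 15.4000 14.0000 15.4000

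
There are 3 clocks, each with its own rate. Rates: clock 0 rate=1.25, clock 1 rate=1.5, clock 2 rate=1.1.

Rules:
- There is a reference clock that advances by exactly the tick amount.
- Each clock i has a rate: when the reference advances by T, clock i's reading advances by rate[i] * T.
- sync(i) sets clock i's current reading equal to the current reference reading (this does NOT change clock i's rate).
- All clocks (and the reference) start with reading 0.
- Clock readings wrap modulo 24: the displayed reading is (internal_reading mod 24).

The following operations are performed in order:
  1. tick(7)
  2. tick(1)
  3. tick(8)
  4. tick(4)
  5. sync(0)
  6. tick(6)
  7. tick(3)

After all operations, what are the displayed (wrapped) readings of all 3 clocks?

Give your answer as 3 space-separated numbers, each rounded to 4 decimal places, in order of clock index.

After op 1 tick(7): ref=7.0000 raw=[8.7500 10.5000 7.7000]
After op 2 tick(1): ref=8.0000 raw=[10.0000 12.0000 8.8000]
After op 3 tick(8): ref=16.0000 raw=[20.0000 24.0000 17.6000]
After op 4 tick(4): ref=20.0000 raw=[25.0000 30.0000 22.0000]
After op 5 sync(0): ref=20.0000 raw=[20.0000 30.0000 22.0000]
After op 6 tick(6): ref=26.0000 raw=[27.5000 39.0000 28.6000]
After op 7 tick(3): ref=29.0000 raw=[31.2500 43.5000 31.9000]
Wrap final raw readings (mod 24): 31.2500 mod 24 = 7.2500; 43.5000 mod 24 = 19.5000; 31.9000 mod 24 = 7.9000

Answer: 7.2500 19.5000 7.9000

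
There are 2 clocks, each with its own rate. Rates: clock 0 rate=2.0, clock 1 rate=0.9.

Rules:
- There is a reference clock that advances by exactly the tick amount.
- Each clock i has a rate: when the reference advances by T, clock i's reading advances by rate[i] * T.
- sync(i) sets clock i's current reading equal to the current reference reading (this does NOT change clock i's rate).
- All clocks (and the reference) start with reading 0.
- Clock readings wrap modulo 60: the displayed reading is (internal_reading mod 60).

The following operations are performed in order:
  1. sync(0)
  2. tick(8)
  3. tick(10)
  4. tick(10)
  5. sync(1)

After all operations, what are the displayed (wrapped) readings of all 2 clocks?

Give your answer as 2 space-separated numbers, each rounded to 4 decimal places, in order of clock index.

After op 1 sync(0): ref=0.0000 raw=[0.0000 0.0000]
After op 2 tick(8): ref=8.0000 raw=[16.0000 7.2000]
After op 3 tick(10): ref=18.0000 raw=[36.0000 16.2000]
After op 4 tick(10): ref=28.0000 raw=[56.0000 25.2000]
After op 5 sync(1): ref=28.0000 raw=[56.0000 28.0000]
Wrap final raw readings (mod 60): 56.0000 mod 60 = 56.0000; 28.0000 mod 60 = 28.0000

Answer: 56.0000 28.0000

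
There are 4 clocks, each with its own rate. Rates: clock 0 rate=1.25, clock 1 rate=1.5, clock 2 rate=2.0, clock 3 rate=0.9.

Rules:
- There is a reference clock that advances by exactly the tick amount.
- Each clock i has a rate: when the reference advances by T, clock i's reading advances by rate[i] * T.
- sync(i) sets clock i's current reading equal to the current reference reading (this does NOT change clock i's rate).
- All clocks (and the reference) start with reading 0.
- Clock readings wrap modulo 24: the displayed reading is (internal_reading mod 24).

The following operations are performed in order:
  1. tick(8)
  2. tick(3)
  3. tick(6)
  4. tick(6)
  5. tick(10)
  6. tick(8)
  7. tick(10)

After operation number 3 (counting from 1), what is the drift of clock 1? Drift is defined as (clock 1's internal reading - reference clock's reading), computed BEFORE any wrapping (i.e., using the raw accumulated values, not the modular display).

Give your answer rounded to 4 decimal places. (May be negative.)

After op 1 tick(8): ref=8.0000 raw=[10.0000 12.0000 16.0000 7.2000]
After op 2 tick(3): ref=11.0000 raw=[13.7500 16.5000 22.0000 9.9000]
After op 3 tick(6): ref=17.0000 raw=[21.2500 25.5000 34.0000 15.3000]
Drift of clock 1 after op 3: 25.5000 - 17.0000 = 8.5000

Answer: 8.5000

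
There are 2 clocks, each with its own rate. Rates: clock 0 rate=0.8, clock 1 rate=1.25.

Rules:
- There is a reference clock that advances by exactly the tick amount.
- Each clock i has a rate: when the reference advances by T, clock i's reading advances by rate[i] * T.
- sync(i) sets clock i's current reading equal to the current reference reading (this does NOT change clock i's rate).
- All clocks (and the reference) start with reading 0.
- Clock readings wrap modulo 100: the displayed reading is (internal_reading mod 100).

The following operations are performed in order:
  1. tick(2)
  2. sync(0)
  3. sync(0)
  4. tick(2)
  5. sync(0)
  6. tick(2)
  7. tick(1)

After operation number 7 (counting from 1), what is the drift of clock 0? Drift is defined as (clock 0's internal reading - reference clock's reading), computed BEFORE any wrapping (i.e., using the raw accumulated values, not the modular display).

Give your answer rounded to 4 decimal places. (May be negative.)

Answer: -0.6000

Derivation:
After op 1 tick(2): ref=2.0000 raw=[1.6000 2.5000]
After op 2 sync(0): ref=2.0000 raw=[2.0000 2.5000]
After op 3 sync(0): ref=2.0000 raw=[2.0000 2.5000]
After op 4 tick(2): ref=4.0000 raw=[3.6000 5.0000]
After op 5 sync(0): ref=4.0000 raw=[4.0000 5.0000]
After op 6 tick(2): ref=6.0000 raw=[5.6000 7.5000]
After op 7 tick(1): ref=7.0000 raw=[6.4000 8.7500]
Drift of clock 0 after op 7: 6.4000 - 7.0000 = -0.6000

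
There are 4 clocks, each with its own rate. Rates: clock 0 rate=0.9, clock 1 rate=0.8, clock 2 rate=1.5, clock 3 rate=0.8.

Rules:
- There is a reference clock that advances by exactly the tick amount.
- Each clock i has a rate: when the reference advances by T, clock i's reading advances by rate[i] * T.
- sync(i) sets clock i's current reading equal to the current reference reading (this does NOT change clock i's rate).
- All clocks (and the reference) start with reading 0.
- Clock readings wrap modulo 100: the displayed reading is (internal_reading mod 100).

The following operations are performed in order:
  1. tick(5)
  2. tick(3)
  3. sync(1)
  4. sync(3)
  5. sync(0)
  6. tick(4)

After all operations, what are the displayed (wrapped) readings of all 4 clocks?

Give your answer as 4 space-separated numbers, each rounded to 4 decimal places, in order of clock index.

Answer: 11.6000 11.2000 18.0000 11.2000

Derivation:
After op 1 tick(5): ref=5.0000 raw=[4.5000 4.0000 7.5000 4.0000]
After op 2 tick(3): ref=8.0000 raw=[7.2000 6.4000 12.0000 6.4000]
After op 3 sync(1): ref=8.0000 raw=[7.2000 8.0000 12.0000 6.4000]
After op 4 sync(3): ref=8.0000 raw=[7.2000 8.0000 12.0000 8.0000]
After op 5 sync(0): ref=8.0000 raw=[8.0000 8.0000 12.0000 8.0000]
After op 6 tick(4): ref=12.0000 raw=[11.6000 11.2000 18.0000 11.2000]
Wrap final raw readings (mod 100): 11.6000 mod 100 = 11.6000; 11.2000 mod 100 = 11.2000; 18.0000 mod 100 = 18.0000; 11.2000 mod 100 = 11.2000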